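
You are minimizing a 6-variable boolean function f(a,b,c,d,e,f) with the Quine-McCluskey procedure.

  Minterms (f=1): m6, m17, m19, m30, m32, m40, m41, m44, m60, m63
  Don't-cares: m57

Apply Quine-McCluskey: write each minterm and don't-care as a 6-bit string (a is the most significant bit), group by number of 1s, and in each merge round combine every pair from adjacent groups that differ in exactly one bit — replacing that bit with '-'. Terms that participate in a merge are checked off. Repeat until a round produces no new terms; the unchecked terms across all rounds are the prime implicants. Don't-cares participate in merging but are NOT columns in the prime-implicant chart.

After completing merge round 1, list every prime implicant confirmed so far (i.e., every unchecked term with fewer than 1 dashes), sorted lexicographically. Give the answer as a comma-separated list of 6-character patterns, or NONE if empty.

000110, 011110, 111111

[col 0] 000110, 010001*, 010011*, 011110, 100000*, 101000*, 101001*, 101100*, 111001*, 111100*, 111111
[col 1] 0100-1, 1-1001, 1-1100, 10-000, 101-00, 10100-
Prime implicants: 000110, 0100-1, 011110, 1-1001, 1-1100, 10-000, 101-00, 10100-, 111111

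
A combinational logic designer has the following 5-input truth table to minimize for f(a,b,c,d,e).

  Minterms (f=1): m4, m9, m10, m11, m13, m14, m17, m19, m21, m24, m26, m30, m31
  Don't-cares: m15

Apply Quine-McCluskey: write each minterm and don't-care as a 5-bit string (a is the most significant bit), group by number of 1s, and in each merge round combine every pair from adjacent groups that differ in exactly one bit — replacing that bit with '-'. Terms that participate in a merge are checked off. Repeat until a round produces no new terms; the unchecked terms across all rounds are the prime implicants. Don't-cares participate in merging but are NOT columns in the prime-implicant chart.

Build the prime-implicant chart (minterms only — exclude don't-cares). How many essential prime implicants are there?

Round 0: 00100 01001✓ 01010✓ 01011✓ 01101✓ 01110✓ 01111✓ 10001✓ 10011✓ 10101✓ 11000✓ 11010✓ 11110✓ 11111✓
Round 1: -1010✓ -1110✓ -1111✓ 01-01✓ 01-10✓ 01-11✓ 010-1✓ 0101-✓ 011-1✓ 0111-✓ 10-01 100-1 11-10✓ 110-0 1111-✓
Round 2: -1-10 -111- 01--1 01-1-
PIs = {-1-10, -111-, 00100, 01--1, 01-1-, 10-01, 100-1, 110-0}
Coverage chart:
  m4: 00100 ←essential
  m9: 01--1 ←essential
  m10: -1-10,01-1-
  m11: 01--1,01-1-
  m13: 01--1 ←essential
  m14: -1-10,-111-,01-1-
  m17: 10-01,100-1
  m19: 100-1 ←essential
  m21: 10-01 ←essential
  m24: 110-0 ←essential
  m26: -1-10,110-0
  m30: -1-10,-111-
  m31: -111- ←essential
Essential: -111-, 00100, 01--1, 10-01, 100-1, 110-0

6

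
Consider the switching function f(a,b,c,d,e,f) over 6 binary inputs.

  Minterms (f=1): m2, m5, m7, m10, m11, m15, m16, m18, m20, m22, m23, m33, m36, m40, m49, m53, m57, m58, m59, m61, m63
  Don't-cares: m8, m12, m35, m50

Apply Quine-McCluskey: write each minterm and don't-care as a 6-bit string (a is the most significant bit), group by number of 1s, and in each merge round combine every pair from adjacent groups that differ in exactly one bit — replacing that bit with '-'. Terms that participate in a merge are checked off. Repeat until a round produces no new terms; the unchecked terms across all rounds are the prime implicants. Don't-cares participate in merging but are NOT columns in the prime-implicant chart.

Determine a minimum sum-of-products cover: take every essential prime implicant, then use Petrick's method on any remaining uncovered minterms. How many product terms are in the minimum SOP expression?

size-2^0 implicants → 000010(✓)  000101(✓)  000111(✓)  001000(✓)  001010(✓)  001011(✓)  001100(✓)  001111(✓)  010000(✓)  010010(✓)  010100(✓)  010110(✓)  010111(✓)  100001(✓)  100011(✓)  100100  101000(✓)  110001(✓)  110010(✓)  110101(✓)  111001(✓)  111010(✓)  111011(✓)  111101(✓)  111111(✓)
size-2^1 implicants → -01000  -10010  0-0010  0-0111  00-010  00-111  0001-1  001-00  001-11  0010-0  00101-  010-00(✓)  010-10(✓)  0100-0(✓)  0101-0(✓)  01011-  1-0001  1000-1  11-001(✓)  11-010  11-101(✓)  110-01(✓)  111-01(✓)  111-11(✓)  1110-1(✓)  11101-  1111-1(✓)
size-2^2 implicants → 010--0  11--01  111--1
Unchecked terms (primes): -01000, -10010, 0-0010, 0-0111, 00-010, 00-111, 0001-1, 001-00, 001-11, 0010-0, 00101-, 010--0, 01011-, 1-0001, 1000-1, 100100, 11--01, 11-010, 111--1, 11101-
Minterm coverage:
  m2 ⊆ 0-0010,00-010
  m5 ⊆ 0001-1 [E]
  m7 ⊆ 0-0111,00-111,0001-1
  m10 ⊆ 00-010,0010-0,00101-
  m11 ⊆ 001-11,00101-
  m15 ⊆ 00-111,001-11
  m16 ⊆ 010--0 [E]
  m18 ⊆ -10010,0-0010,010--0
  m20 ⊆ 010--0 [E]
  m22 ⊆ 010--0,01011-
  m23 ⊆ 0-0111,01011-
  m33 ⊆ 1-0001,1000-1
  m36 ⊆ 100100 [E]
  m40 ⊆ -01000 [E]
  m49 ⊆ 1-0001,11--01
  m53 ⊆ 11--01 [E]
  m57 ⊆ 11--01,111--1
  m58 ⊆ 11-010,11101-
  m59 ⊆ 111--1,11101-
  m61 ⊆ 11--01,111--1
  m63 ⊆ 111--1 [E]
E = {-01000, 0001-1, 010--0, 100100, 11--01, 111--1}
Petrick residual → 0-0111, 00-010, 001-11, 1-0001, 11-010
Cover = b'cd'e'f' + a'c'def + a'b'd'ef' + a'b'c'df + a'b'cef + a'bc'f' + ac'd'e'f + ab'c'de'f' + abe'f + abd'ef' + abcf  |cover|=11

11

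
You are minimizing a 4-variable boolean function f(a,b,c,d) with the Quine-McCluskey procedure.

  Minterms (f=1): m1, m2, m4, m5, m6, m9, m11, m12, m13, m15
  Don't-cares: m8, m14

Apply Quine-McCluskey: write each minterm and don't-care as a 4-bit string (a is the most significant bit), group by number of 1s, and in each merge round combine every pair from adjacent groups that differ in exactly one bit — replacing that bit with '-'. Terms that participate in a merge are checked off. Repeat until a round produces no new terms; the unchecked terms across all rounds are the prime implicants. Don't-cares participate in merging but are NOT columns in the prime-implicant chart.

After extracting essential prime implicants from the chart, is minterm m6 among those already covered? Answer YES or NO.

[col 0] 0001*, 0010*, 0100*, 0101*, 0110*, 1000*, 1001*, 1011*, 1100*, 1101*, 1110*, 1111*
[col 1] -001*, -100*, -101*, -110*, 0-01*, 0-10, 01-0*, 010-*, 1-00*, 1-01*, 1-11*, 10-1*, 100-*, 11-0*, 11-1*, 110-*, 111-*
[col 2] --01, -1-0, -10-, 1--1, 1-0-, 11--
Prime implicants: --01, -1-0, -10-, 0-10, 1--1, 1-0-, 11--
PI chart (minterm → PIs covering it):
  1 | --01  (sole → essential)
  2 | 0-10  (sole → essential)
  4 | -1-0,-10-
  5 | --01,-10-
  6 | -1-0,0-10
  9 | --01,1--1,1-0-
  11 | 1--1  (sole → essential)
  12 | -1-0,-10-,1-0-,11--
  13 | --01,-10-,1--1,1-0-,11--
  15 | 1--1,11--
Essential prime implicants: --01, 0-10, 1--1

YES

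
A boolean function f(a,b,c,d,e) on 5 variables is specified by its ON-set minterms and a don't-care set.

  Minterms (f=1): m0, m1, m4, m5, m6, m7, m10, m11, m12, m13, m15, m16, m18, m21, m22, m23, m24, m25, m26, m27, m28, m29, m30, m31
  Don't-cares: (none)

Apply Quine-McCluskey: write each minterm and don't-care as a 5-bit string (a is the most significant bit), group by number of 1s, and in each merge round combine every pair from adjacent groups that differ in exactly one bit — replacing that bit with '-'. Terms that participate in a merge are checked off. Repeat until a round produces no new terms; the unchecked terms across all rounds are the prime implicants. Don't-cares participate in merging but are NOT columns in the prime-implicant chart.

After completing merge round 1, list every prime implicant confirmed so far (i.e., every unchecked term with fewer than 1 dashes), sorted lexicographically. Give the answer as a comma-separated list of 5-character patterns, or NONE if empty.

NONE

Round 0: 00000✓ 00001✓ 00100✓ 00101✓ 00110✓ 00111✓ 01010✓ 01011✓ 01100✓ 01101✓ 01111✓ 10000✓ 10010✓ 10101✓ 10110✓ 10111✓ 11000✓ 11001✓ 11010✓ 11011✓ 11100✓ 11101✓ 11110✓ 11111✓
Round 1: -0000 -0101✓ -0110✓ -0111✓ -1010✓ -1011✓ -1100✓ -1101✓ -1111✓ 0-100✓ 0-101✓ 0-111✓ 00-00✓ 00-01✓ 0000-✓ 001-0✓ 001-1✓ 0010-✓ 0011-✓ 01-11✓ 0101-✓ 011-1✓ 0110-✓ 1-000✓ 1-010✓ 1-101✓ 1-110✓ 1-111✓ 10-10✓ 100-0✓ 101-1✓ 1011-✓ 11-00✓ 11-01✓ 11-10✓ 11-11✓ 110-0✓ 110-1✓ 1100-✓ 1101-✓ 111-0✓ 111-1✓ 1110-✓ 1111-✓
Round 2: --101✓ --111✓ -01-1✓ -011- -1-11 -101- -11-1✓ -110- 0-1-1✓ 0-10- 00-0- 001-- 1--10 1-0-0 1-1-1✓ 1-11- 11--0✓ 11--1✓ 11-0-✓ 11-1-✓ 110--✓ 111--✓
Round 3: --1-1 11---
PIs = {--1-1, -0000, -011-, -1-11, -101-, -110-, 0-10-, 00-0-, 001--, 1--10, 1-0-0, 1-11-, 11---}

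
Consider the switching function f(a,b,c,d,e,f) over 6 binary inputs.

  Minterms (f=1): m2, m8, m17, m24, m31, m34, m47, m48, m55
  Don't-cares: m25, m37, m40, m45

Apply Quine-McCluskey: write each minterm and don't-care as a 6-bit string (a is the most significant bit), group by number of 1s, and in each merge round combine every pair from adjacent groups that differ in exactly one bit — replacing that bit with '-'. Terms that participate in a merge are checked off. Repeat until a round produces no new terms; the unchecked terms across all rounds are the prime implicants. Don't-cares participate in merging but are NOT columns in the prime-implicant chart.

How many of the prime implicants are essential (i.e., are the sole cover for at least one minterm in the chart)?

6

[col 0] 000010*, 001000*, 010001*, 011000*, 011001*, 011111, 100010*, 100101*, 101000*, 101101*, 101111*, 110000, 110111
[col 1] -00010, -01000, 0-1000, 01-001, 01100-, 10-101, 1011-1
Prime implicants: -00010, -01000, 0-1000, 01-001, 01100-, 011111, 10-101, 1011-1, 110000, 110111
PI chart (minterm → PIs covering it):
  2 | -00010  (sole → essential)
  8 | -01000,0-1000
  17 | 01-001  (sole → essential)
  24 | 0-1000,01100-
  31 | 011111  (sole → essential)
  34 | -00010  (sole → essential)
  47 | 1011-1  (sole → essential)
  48 | 110000  (sole → essential)
  55 | 110111  (sole → essential)
Essential prime implicants: -00010, 01-001, 011111, 1011-1, 110000, 110111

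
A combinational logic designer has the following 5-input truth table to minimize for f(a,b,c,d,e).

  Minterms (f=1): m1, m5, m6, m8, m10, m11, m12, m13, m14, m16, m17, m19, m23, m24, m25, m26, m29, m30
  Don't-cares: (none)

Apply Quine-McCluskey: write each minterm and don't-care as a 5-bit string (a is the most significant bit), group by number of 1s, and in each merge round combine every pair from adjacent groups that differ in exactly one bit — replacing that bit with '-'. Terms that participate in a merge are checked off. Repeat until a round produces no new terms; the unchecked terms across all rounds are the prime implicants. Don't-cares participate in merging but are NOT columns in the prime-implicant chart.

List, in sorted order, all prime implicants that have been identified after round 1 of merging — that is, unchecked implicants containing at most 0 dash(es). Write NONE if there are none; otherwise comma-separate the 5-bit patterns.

Round 0: 00001✓ 00101✓ 00110✓ 01000✓ 01010✓ 01011✓ 01100✓ 01101✓ 01110✓ 10000✓ 10001✓ 10011✓ 10111✓ 11000✓ 11001✓ 11010✓ 11101✓ 11110✓
Round 1: -0001 -1000✓ -1010✓ -1101 -1110✓ 0-101 0-110 00-01 01-00✓ 01-10✓ 010-0✓ 0101- 011-0✓ 0110- 1-000✓ 1-001✓ 10-11 100-1 1000-✓ 11-01 11-10✓ 110-0✓ 1100-✓
Round 2: -1-10 -10-0 01--0 1-00-
PIs = {-0001, -1-10, -10-0, -1101, 0-101, 0-110, 00-01, 01--0, 0101-, 0110-, 1-00-, 10-11, 100-1, 11-01}

NONE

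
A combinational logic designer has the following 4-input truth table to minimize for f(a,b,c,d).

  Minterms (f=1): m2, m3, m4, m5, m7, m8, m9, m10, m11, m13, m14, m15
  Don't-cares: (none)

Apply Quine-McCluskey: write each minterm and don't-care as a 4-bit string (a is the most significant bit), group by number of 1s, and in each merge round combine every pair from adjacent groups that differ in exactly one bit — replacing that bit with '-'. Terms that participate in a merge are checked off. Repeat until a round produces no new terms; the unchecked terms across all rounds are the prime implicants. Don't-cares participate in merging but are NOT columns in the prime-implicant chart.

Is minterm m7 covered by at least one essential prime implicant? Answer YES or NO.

NO

[col 0] 0010*, 0011*, 0100*, 0101*, 0111*, 1000*, 1001*, 1010*, 1011*, 1101*, 1110*, 1111*
[col 1] -010*, -011*, -101*, -111*, 0-11*, 001-*, 01-1*, 010-, 1-01*, 1-10*, 1-11*, 10-0*, 10-1*, 100-*, 101-*, 11-1*, 111-*
[col 2] --11, -01-, -1-1, 1--1, 1-1-, 10--
Prime implicants: --11, -01-, -1-1, 010-, 1--1, 1-1-, 10--
PI chart (minterm → PIs covering it):
  2 | -01-  (sole → essential)
  3 | --11,-01-
  4 | 010-  (sole → essential)
  5 | -1-1,010-
  7 | --11,-1-1
  8 | 10--  (sole → essential)
  9 | 1--1,10--
  10 | -01-,1-1-,10--
  11 | --11,-01-,1--1,1-1-,10--
  13 | -1-1,1--1
  14 | 1-1-  (sole → essential)
  15 | --11,-1-1,1--1,1-1-
Essential prime implicants: -01-, 010-, 1-1-, 10--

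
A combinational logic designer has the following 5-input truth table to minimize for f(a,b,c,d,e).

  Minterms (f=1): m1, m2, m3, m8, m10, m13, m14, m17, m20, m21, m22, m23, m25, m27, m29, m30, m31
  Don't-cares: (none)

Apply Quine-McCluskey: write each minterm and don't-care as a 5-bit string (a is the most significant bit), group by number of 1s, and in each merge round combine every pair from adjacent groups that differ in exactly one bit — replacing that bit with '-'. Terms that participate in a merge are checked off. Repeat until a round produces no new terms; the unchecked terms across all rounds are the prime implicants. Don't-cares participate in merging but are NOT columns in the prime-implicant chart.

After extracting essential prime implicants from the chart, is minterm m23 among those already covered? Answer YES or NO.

YES

size-2^0 implicants → 00001(✓)  00010(✓)  00011(✓)  01000(✓)  01010(✓)  01101(✓)  01110(✓)  10001(✓)  10100(✓)  10101(✓)  10110(✓)  10111(✓)  11001(✓)  11011(✓)  11101(✓)  11110(✓)  11111(✓)
size-2^1 implicants → -0001  -1101  -1110  0-010  000-1  0001-  01-10  010-0  1-001(✓)  1-101(✓)  1-110(✓)  1-111(✓)  10-01(✓)  101-0(✓)  101-1(✓)  1010-(✓)  1011-(✓)  11-01(✓)  11-11(✓)  110-1(✓)  111-1(✓)  1111-(✓)
size-2^2 implicants → 1--01  1-1-1  1-11-  101--  11--1
Unchecked terms (primes): -0001, -1101, -1110, 0-010, 000-1, 0001-, 01-10, 010-0, 1--01, 1-1-1, 1-11-, 101--, 11--1
Minterm coverage:
  m1 ⊆ -0001,000-1
  m2 ⊆ 0-010,0001-
  m3 ⊆ 000-1,0001-
  m8 ⊆ 010-0 [E]
  m10 ⊆ 0-010,01-10,010-0
  m13 ⊆ -1101 [E]
  m14 ⊆ -1110,01-10
  m17 ⊆ -0001,1--01
  m20 ⊆ 101-- [E]
  m21 ⊆ 1--01,1-1-1,101--
  m22 ⊆ 1-11-,101--
  m23 ⊆ 1-1-1,1-11-,101--
  m25 ⊆ 1--01,11--1
  m27 ⊆ 11--1 [E]
  m29 ⊆ -1101,1--01,1-1-1,11--1
  m30 ⊆ -1110,1-11-
  m31 ⊆ 1-1-1,1-11-,11--1
E = {-1101, 010-0, 101--, 11--1}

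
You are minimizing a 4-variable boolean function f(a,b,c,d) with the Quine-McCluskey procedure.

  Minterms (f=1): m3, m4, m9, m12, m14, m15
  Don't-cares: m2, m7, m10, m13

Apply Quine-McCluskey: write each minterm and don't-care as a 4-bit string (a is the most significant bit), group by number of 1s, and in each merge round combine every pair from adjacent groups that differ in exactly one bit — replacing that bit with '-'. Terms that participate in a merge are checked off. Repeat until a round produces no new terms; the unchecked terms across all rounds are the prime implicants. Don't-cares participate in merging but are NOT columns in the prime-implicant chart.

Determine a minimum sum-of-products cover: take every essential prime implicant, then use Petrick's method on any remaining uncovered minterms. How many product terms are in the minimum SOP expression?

4

[col 0] 0010*, 0011*, 0100*, 0111*, 1001*, 1010*, 1100*, 1101*, 1110*, 1111*
[col 1] -010, -100, -111, 0-11, 001-, 1-01, 1-10, 11-0*, 11-1*, 110-*, 111-*
[col 2] 11--
Prime implicants: -010, -100, -111, 0-11, 001-, 1-01, 1-10, 11--
PI chart (minterm → PIs covering it):
  3 | 0-11,001-
  4 | -100  (sole → essential)
  9 | 1-01  (sole → essential)
  12 | -100,11--
  14 | 1-10,11--
  15 | -111,11--
Essential prime implicants: -100, 1-01
Petrick residual → 0-11, 11--
Minimum SOP uses 4 PIs: bc'd' + a'cd + ac'd + ab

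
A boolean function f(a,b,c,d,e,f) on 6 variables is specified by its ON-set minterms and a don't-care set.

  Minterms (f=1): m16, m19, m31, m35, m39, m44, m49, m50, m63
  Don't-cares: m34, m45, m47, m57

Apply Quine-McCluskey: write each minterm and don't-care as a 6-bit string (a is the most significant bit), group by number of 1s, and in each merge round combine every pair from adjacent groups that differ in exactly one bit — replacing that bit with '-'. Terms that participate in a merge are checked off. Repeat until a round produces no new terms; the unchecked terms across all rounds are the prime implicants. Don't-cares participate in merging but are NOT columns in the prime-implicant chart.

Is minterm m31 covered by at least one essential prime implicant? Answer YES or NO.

Round 0: 010000 010011 011111✓ 100010✓ 100011✓ 100111✓ 101100✓ 101101✓ 101111✓ 110001✓ 110010✓ 111001✓ 111111✓
Round 1: -11111 1-0010 1-1111 10-111 100-11 10001- 1011-1 10110- 11-001
PIs = {-11111, 010000, 010011, 1-0010, 1-1111, 10-111, 100-11, 10001-, 1011-1, 10110-, 11-001}
Coverage chart:
  m16: 010000 ←essential
  m19: 010011 ←essential
  m31: -11111 ←essential
  m35: 100-11,10001-
  m39: 10-111,100-11
  m44: 10110- ←essential
  m49: 11-001 ←essential
  m50: 1-0010 ←essential
  m63: -11111,1-1111
Essential: -11111, 010000, 010011, 1-0010, 10110-, 11-001

YES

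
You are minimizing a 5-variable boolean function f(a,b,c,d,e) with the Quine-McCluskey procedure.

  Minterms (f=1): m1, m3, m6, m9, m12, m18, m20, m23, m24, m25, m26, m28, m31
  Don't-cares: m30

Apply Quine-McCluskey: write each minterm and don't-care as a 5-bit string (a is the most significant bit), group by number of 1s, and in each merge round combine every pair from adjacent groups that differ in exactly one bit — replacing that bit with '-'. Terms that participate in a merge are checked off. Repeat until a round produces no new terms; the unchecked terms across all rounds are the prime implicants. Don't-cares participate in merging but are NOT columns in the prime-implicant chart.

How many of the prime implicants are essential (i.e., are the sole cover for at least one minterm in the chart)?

6

size-2^0 implicants → 00001(✓)  00011(✓)  00110  01001(✓)  01100(✓)  10010(✓)  10100(✓)  10111(✓)  11000(✓)  11001(✓)  11010(✓)  11100(✓)  11110(✓)  11111(✓)
size-2^1 implicants → -1001  -1100  0-001  000-1  1-010  1-100  1-111  11-00(✓)  11-10(✓)  110-0(✓)  1100-  111-0(✓)  1111-
size-2^2 implicants → 11--0
Unchecked terms (primes): -1001, -1100, 0-001, 000-1, 00110, 1-010, 1-100, 1-111, 11--0, 1100-, 1111-
Minterm coverage:
  m1 ⊆ 0-001,000-1
  m3 ⊆ 000-1 [E]
  m6 ⊆ 00110 [E]
  m9 ⊆ -1001,0-001
  m12 ⊆ -1100 [E]
  m18 ⊆ 1-010 [E]
  m20 ⊆ 1-100 [E]
  m23 ⊆ 1-111 [E]
  m24 ⊆ 11--0,1100-
  m25 ⊆ -1001,1100-
  m26 ⊆ 1-010,11--0
  m28 ⊆ -1100,1-100,11--0
  m31 ⊆ 1-111,1111-
E = {-1100, 000-1, 00110, 1-010, 1-100, 1-111}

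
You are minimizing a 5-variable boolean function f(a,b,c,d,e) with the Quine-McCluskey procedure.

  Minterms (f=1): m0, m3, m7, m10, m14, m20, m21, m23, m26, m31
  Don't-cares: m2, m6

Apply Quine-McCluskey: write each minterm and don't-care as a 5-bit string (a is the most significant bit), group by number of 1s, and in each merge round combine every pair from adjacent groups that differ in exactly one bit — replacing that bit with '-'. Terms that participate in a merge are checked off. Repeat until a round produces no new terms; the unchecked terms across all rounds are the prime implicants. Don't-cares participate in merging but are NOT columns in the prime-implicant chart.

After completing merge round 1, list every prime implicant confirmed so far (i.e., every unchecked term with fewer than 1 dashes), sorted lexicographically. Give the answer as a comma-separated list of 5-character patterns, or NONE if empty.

NONE

[col 0] 00000*, 00010*, 00011*, 00110*, 00111*, 01010*, 01110*, 10100*, 10101*, 10111*, 11010*, 11111*
[col 1] -0111, -1010, 0-010*, 0-110*, 00-10*, 00-11*, 000-0, 0001-*, 0011-*, 01-10*, 1-111, 101-1, 1010-
[col 2] 0--10, 00-1-
Prime implicants: -0111, -1010, 0--10, 00-1-, 000-0, 1-111, 101-1, 1010-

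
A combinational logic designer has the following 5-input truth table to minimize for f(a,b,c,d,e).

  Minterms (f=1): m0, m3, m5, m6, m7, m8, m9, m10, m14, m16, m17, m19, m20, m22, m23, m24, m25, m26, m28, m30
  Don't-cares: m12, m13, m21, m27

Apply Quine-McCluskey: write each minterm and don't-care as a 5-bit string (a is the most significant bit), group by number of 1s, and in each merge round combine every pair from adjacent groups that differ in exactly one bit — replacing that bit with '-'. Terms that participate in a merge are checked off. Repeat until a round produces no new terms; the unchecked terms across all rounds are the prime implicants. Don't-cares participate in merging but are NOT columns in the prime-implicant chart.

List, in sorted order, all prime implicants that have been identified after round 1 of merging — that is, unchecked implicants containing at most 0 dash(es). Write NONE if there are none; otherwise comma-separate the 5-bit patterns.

Round 0: 00000✓ 00011✓ 00101✓ 00110✓ 00111✓ 01000✓ 01001✓ 01010✓ 01100✓ 01101✓ 01110✓ 10000✓ 10001✓ 10011✓ 10100✓ 10101✓ 10110✓ 10111✓ 11000✓ 11001✓ 11010✓ 11011✓ 11100✓ 11110✓
Round 1: -0000✓ -0011✓ -0101✓ -0110✓ -0111✓ -1000✓ -1001✓ -1010✓ -1100✓ -1110✓ 0-000✓ 0-101 0-110✓ 00-11✓ 001-1✓ 0011-✓ 01-00✓ 01-01✓ 01-10✓ 010-0✓ 0100-✓ 011-0✓ 0110-✓ 1-000✓ 1-001✓ 1-011✓ 1-100✓ 1-110✓ 10-00✓ 10-01✓ 10-11✓ 100-1✓ 1000-✓ 101-0✓ 101-1✓ 1010-✓ 1011-✓ 11-00✓ 11-10✓ 110-0✓ 110-1✓ 1100-✓ 1101-✓ 111-0✓
Round 2: --000 --110 -0-11 -01-1 -011- -1-00✓ -1-10✓ -10-0✓ -100- -11-0✓ 01--0✓ 01-0- 1--00 1-0-1 1-00- 1-1-0 10--1 10-0- 101-- 11--0✓ 110--
Round 3: -1--0
PIs = {--000, --110, -0-11, -01-1, -011-, -1--0, -100-, 0-101, 01-0-, 1--00, 1-0-1, 1-00-, 1-1-0, 10--1, 10-0-, 101--, 110--}

NONE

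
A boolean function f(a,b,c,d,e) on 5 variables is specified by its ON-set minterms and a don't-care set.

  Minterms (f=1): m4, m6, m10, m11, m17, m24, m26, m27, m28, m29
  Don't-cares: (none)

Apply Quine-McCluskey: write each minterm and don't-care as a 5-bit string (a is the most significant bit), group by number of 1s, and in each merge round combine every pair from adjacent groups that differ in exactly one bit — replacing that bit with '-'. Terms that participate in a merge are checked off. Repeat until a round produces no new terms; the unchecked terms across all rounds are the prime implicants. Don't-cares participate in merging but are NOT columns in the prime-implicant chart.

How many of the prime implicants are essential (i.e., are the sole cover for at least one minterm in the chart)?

Round 0: 00100✓ 00110✓ 01010✓ 01011✓ 10001 11000✓ 11010✓ 11011✓ 11100✓ 11101✓
Round 1: -1010✓ -1011✓ 001-0 0101-✓ 11-00 110-0 1101-✓ 1110-
Round 2: -101-
PIs = {-101-, 001-0, 10001, 11-00, 110-0, 1110-}
Coverage chart:
  m4: 001-0 ←essential
  m6: 001-0 ←essential
  m10: -101- ←essential
  m11: -101- ←essential
  m17: 10001 ←essential
  m24: 11-00,110-0
  m26: -101-,110-0
  m27: -101- ←essential
  m28: 11-00,1110-
  m29: 1110- ←essential
Essential: -101-, 001-0, 10001, 1110-

4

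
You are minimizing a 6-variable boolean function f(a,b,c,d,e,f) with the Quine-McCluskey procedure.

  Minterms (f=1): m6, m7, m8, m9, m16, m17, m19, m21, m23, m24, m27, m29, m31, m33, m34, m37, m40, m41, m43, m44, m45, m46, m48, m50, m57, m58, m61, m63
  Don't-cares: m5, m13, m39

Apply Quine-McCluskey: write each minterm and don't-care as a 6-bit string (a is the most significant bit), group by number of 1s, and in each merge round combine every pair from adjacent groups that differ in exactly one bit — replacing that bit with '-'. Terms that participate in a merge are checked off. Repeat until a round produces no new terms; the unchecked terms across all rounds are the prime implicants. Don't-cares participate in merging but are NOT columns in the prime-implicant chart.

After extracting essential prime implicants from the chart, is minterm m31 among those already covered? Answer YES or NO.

YES

Round 0: 000101✓ 000110✓ 000111✓ 001000✓ 001001✓ 001101✓ 010000✓ 010001✓ 010011✓ 010101✓ 010111✓ 011000✓ 011011✓ 011101✓ 011111✓ 100001✓ 100010✓ 100101✓ 100111✓ 101000✓ 101001✓ 101011✓ 101100✓ 101101✓ 101110✓ 110000✓ 110010✓ 111001✓ 111010✓ 111101✓ 111111✓
Round 1: -00101✓ -00111✓ -01000✓ -01001✓ -01101✓ -10000 -11101✓ -11111✓ 0-0101✓ 0-0111✓ 0-1000 0-1101✓ 00-101✓ 0001-1✓ 00011- 001-01✓ 00100-✓ 01-000 01-011✓ 01-101✓ 01-111✓ 010-01✓ 010-11✓ 0100-1✓ 01000- 0101-1✓ 011-11✓ 0111-1✓ 1-0010 1-1001✓ 1-1101✓ 10-001✓ 10-101✓ 100-01✓ 1001-1✓ 101-00✓ 101-01✓ 1010-1 10100-✓ 1011-0 10110-✓ 11-010 1100-0 111-01✓ 1111-1✓
Round 2: --1101 -0-101 -001-1 -01-01 -0100- -111-1 0--101 0-01-1 01--11 01-1-1 010--1 1-1-01 10--01 101-0-
PIs = {--1101, -0-101, -001-1, -01-01, -0100-, -10000, -111-1, 0--101, 0-01-1, 0-1000, 00011-, 01--11, 01-000, 01-1-1, 010--1, 01000-, 1-0010, 1-1-01, 10--01, 101-0-, 1010-1, 1011-0, 11-010, 1100-0}
Coverage chart:
  m6: 00011- ←essential
  m7: -001-1,0-01-1,00011-
  m8: -0100-,0-1000
  m9: -01-01,-0100-
  m16: -10000,01-000,01000-
  m17: 010--1,01000-
  m19: 01--11,010--1
  m21: 0--101,0-01-1,01-1-1,010--1
  m23: 0-01-1,01--11,01-1-1,010--1
  m24: 0-1000,01-000
  m27: 01--11 ←essential
  m29: --1101,-111-1,0--101,01-1-1
  m31: -111-1,01--11,01-1-1
  m33: 10--01 ←essential
  m34: 1-0010 ←essential
  m37: -0-101,-001-1,10--01
  m40: -0100-,101-0-
  m41: -01-01,-0100-,1-1-01,10--01,101-0-,1010-1
  m43: 1010-1 ←essential
  m44: 101-0-,1011-0
  m45: --1101,-0-101,-01-01,1-1-01,10--01,101-0-
  m46: 1011-0 ←essential
  m48: -10000,1100-0
  m50: 1-0010,11-010,1100-0
  m57: 1-1-01 ←essential
  m58: 11-010 ←essential
  m61: --1101,-111-1,1-1-01
  m63: -111-1 ←essential
Essential: -111-1, 00011-, 01--11, 1-0010, 1-1-01, 10--01, 1010-1, 1011-0, 11-010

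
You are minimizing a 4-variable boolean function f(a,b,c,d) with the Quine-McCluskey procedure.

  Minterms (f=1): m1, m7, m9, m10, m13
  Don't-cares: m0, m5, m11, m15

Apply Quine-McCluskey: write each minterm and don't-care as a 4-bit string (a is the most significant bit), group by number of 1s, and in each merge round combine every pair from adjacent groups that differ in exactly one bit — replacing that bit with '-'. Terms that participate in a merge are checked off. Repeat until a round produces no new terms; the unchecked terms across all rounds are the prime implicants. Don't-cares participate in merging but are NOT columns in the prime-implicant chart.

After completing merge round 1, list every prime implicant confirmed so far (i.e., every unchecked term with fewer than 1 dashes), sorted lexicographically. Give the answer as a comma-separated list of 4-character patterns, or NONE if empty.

Round 0: 0000✓ 0001✓ 0101✓ 0111✓ 1001✓ 1010✓ 1011✓ 1101✓ 1111✓
Round 1: -001✓ -101✓ -111✓ 0-01✓ 000- 01-1✓ 1-01✓ 1-11✓ 10-1✓ 101- 11-1✓
Round 2: --01 -1-1 1--1
PIs = {--01, -1-1, 000-, 1--1, 101-}

NONE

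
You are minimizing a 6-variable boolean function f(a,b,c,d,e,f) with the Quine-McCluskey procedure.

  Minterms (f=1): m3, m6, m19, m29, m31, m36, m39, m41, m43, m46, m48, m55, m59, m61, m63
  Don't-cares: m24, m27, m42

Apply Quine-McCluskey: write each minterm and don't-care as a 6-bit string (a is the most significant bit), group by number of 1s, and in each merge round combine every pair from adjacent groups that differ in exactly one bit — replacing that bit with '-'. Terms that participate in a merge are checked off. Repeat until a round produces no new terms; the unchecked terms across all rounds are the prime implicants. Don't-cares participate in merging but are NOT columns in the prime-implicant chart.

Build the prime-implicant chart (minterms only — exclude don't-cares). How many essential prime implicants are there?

Round 0: 000011✓ 000110 010011✓ 011000 011011✓ 011101✓ 011111✓ 100100 100111✓ 101001✓ 101010✓ 101011✓ 101110✓ 110000 110111✓ 111011✓ 111101✓ 111111✓
Round 1: -11011✓ -11101✓ -11111✓ 0-0011 01-011 011-11✓ 0111-1✓ 1-0111 1-1011 101-10 1010-1 10101- 11-111 111-11✓ 1111-1✓
Round 2: -11-11 -111-1
PIs = {-11-11, -111-1, 0-0011, 000110, 01-011, 011000, 1-0111, 1-1011, 100100, 101-10, 1010-1, 10101-, 11-111, 110000}
Coverage chart:
  m3: 0-0011 ←essential
  m6: 000110 ←essential
  m19: 0-0011,01-011
  m29: -111-1 ←essential
  m31: -11-11,-111-1
  m36: 100100 ←essential
  m39: 1-0111 ←essential
  m41: 1010-1 ←essential
  m43: 1-1011,1010-1,10101-
  m46: 101-10 ←essential
  m48: 110000 ←essential
  m55: 1-0111,11-111
  m59: -11-11,1-1011
  m61: -111-1 ←essential
  m63: -11-11,-111-1,11-111
Essential: -111-1, 0-0011, 000110, 1-0111, 100100, 101-10, 1010-1, 110000

8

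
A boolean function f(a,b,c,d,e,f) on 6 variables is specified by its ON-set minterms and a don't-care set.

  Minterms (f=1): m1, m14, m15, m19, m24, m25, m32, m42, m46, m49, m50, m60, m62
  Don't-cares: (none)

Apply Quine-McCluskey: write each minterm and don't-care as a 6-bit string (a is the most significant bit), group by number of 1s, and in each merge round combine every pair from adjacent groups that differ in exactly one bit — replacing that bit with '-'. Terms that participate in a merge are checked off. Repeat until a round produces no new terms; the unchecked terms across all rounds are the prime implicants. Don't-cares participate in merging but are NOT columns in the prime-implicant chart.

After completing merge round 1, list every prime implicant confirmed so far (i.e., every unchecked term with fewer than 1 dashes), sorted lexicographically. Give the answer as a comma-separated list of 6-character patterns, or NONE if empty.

size-2^0 implicants → 000001  001110(✓)  001111(✓)  010011  011000(✓)  011001(✓)  100000  101010(✓)  101110(✓)  110001  110010  111100(✓)  111110(✓)
size-2^1 implicants → -01110  00111-  01100-  1-1110  101-10  1111-0
Unchecked terms (primes): -01110, 000001, 00111-, 010011, 01100-, 1-1110, 100000, 101-10, 110001, 110010, 1111-0

000001, 010011, 100000, 110001, 110010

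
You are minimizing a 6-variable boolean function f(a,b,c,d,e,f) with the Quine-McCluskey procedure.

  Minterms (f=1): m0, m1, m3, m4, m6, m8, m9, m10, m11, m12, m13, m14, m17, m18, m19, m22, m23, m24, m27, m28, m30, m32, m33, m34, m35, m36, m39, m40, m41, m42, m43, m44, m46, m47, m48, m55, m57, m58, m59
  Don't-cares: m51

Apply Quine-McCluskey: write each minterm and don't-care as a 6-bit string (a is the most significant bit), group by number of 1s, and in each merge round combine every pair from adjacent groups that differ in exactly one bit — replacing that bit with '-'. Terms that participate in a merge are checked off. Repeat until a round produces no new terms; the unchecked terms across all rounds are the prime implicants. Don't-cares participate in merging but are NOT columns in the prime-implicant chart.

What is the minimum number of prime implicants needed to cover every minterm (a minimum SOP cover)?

size-2^0 implicants → 000000(✓)  000001(✓)  000011(✓)  000100(✓)  000110(✓)  001000(✓)  001001(✓)  001010(✓)  001011(✓)  001100(✓)  001101(✓)  001110(✓)  010001(✓)  010010(✓)  010011(✓)  010110(✓)  010111(✓)  011000(✓)  011011(✓)  011100(✓)  011110(✓)  100000(✓)  100001(✓)  100010(✓)  100011(✓)  100100(✓)  100111(✓)  101000(✓)  101001(✓)  101010(✓)  101011(✓)  101100(✓)  101110(✓)  101111(✓)  110000(✓)  110011(✓)  110111(✓)  111001(✓)  111010(✓)  111011(✓)
size-2^1 implicants → -00000(✓)  -00001(✓)  -00011(✓)  -00100(✓)  -01000(✓)  -01001(✓)  -01010(✓)  -01011(✓)  -01100(✓)  -01110(✓)  -10011(✓)  -10111(✓)  -11011(✓)  0-0001(✓)  0-0011(✓)  0-0110(✓)  0-1000(✓)  0-1011(✓)  0-1100(✓)  0-1110(✓)  00-000(✓)  00-001(✓)  00-011(✓)  00-100(✓)  00-110(✓)  000-00(✓)  0000-1(✓)  00000-(✓)  0001-0(✓)  001-00(✓)  001-01(✓)  001-10(✓)  0010-0(✓)  0010-1(✓)  00100-(✓)  00101-(✓)  0011-0(✓)  00110-(✓)  01-011(✓)  01-110(✓)  010-10(✓)  010-11(✓)  0100-1(✓)  01001-(✓)  01011-(✓)  011-00(✓)  0111-0(✓)  1-0000  1-0011(✓)  1-0111(✓)  1-1001(✓)  1-1010(✓)  1-1011(✓)  10-000(✓)  10-001(✓)  10-010(✓)  10-011(✓)  10-100(✓)  10-111(✓)  100-00(✓)  100-11(✓)  1000-0(✓)  1000-1(✓)  10000-(✓)  10001-(✓)  101-00(✓)  101-10(✓)  101-11(✓)  1010-0(✓)  1010-1(✓)  10100-(✓)  10101-(✓)  1011-0(✓)  10111-(✓)  11-011(✓)  110-11(✓)  1110-1(✓)  11101-(✓)
size-2^2 implicants → --0011(✓)  --1011(✓)  -0-000(✓)  -0-001(✓)  -0-011(✓)  -0-100(✓)  -00-00(✓)  -000-1(✓)  -0000-(✓)  -01-00(✓)  -01-10(✓)  -010-0(✓)  -010-1(✓)  -0100-(✓)  -0101-(✓)  -011-0(✓)  -1-011(✓)  -10-11  0--011(✓)  0--110  0-00-1  0-1-00  0-11-0  00--00(✓)  00-0-1(✓)  00-00-(✓)  00-1-0  001--0(✓)  001-0-  0010--(✓)  010-1-  1--011(✓)  1-0-11  1-10-1  1-101-  10--00(✓)  10--11  10-0-0(✓)  10-0-1(✓)  10-00-(✓)  10-01-(✓)  1000--(✓)  101--0(✓)  101-1-  1010--(✓)
size-2^3 implicants → ---011  -0--00  -0-0-1  -0-00-  -01--0  -010--  10-0--
Unchecked terms (primes): ---011, -0--00, -0-0-1, -0-00-, -01--0, -010--, -10-11, 0--110, 0-00-1, 0-1-00, 0-11-0, 00-1-0, 001-0-, 010-1-, 1-0-11, 1-0000, 1-10-1, 1-101-, 10--11, 10-0--, 101-1-
Minterm coverage:
  m0 ⊆ -0--00,-0-00-
  m1 ⊆ -0-0-1,-0-00-,0-00-1
  m3 ⊆ ---011,-0-0-1,0-00-1
  m4 ⊆ -0--00,00-1-0
  m6 ⊆ 0--110,00-1-0
  m8 ⊆ -0--00,-0-00-,-01--0,-010--,0-1-00,001-0-
  m9 ⊆ -0-0-1,-0-00-,-010--,001-0-
  m10 ⊆ -01--0,-010--
  m11 ⊆ ---011,-0-0-1,-010--
  m12 ⊆ -0--00,-01--0,0-1-00,0-11-0,00-1-0,001-0-
  m13 ⊆ 001-0- [E]
  m14 ⊆ -01--0,0--110,0-11-0,00-1-0
  m17 ⊆ 0-00-1 [E]
  m18 ⊆ 010-1- [E]
  m19 ⊆ ---011,-10-11,0-00-1,010-1-
  m22 ⊆ 0--110,010-1-
  m23 ⊆ -10-11,010-1-
  m24 ⊆ 0-1-00 [E]
  m27 ⊆ ---011 [E]
  m28 ⊆ 0-1-00,0-11-0
  m30 ⊆ 0--110,0-11-0
  m32 ⊆ -0--00,-0-00-,1-0000,10-0--
  m33 ⊆ -0-0-1,-0-00-,10-0--
  m34 ⊆ 10-0-- [E]
  m35 ⊆ ---011,-0-0-1,1-0-11,10--11,10-0--
  m36 ⊆ -0--00 [E]
  m39 ⊆ 1-0-11,10--11
  m40 ⊆ -0--00,-0-00-,-01--0,-010--,10-0--
  m41 ⊆ -0-0-1,-0-00-,-010--,1-10-1,10-0--
  m42 ⊆ -01--0,-010--,1-101-,10-0--,101-1-
  m43 ⊆ ---011,-0-0-1,-010--,1-10-1,1-101-,10--11,10-0--,101-1-
  m44 ⊆ -0--00,-01--0
  m46 ⊆ -01--0,101-1-
  m47 ⊆ 10--11,101-1-
  m48 ⊆ 1-0000 [E]
  m55 ⊆ -10-11,1-0-11
  m57 ⊆ 1-10-1 [E]
  m58 ⊆ 1-101- [E]
  m59 ⊆ ---011,1-10-1,1-101-
E = {---011, -0--00, 0-00-1, 0-1-00, 001-0-, 010-1-, 1-0000, 1-10-1, 1-101-, 10-0--}
Petrick residual → -01--0, -10-11, 0--110, 10--11
Cover = d'ef + b'e'f' + b'cf' + bc'ef + a'def' + a'c'd'f + a'ce'f' + a'b'ce' + a'bc'e + ac'd'e'f' + acd'f + acd'e + ab'ef + ab'd'  |cover|=14

14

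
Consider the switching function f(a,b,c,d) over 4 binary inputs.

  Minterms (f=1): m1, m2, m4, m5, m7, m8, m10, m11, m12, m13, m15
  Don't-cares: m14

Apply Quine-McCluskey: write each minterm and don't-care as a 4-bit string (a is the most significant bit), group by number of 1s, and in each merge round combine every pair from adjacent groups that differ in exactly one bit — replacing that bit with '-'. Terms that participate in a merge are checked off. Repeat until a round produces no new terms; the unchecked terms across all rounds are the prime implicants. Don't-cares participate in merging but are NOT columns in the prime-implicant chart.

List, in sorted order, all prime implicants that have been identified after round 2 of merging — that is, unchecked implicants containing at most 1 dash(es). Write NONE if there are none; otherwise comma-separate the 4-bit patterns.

-010, 0-01

[col 0] 0001*, 0010*, 0100*, 0101*, 0111*, 1000*, 1010*, 1011*, 1100*, 1101*, 1110*, 1111*
[col 1] -010, -100*, -101*, -111*, 0-01, 01-1*, 010-*, 1-00*, 1-10*, 1-11*, 10-0*, 101-*, 11-0*, 11-1*, 110-*, 111-*
[col 2] -1-1, -10-, 1--0, 1-1-, 11--
Prime implicants: -010, -1-1, -10-, 0-01, 1--0, 1-1-, 11--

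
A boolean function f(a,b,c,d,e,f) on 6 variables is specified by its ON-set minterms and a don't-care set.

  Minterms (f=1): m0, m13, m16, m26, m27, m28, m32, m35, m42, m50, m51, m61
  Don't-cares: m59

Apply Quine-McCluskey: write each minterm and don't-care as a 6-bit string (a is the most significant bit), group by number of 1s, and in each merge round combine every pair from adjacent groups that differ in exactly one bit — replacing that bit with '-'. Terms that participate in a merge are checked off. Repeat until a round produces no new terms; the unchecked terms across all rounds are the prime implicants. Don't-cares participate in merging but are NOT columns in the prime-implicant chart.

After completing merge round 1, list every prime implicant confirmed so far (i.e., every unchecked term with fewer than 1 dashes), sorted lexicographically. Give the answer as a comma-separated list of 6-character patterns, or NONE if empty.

[col 0] 000000*, 001101, 010000*, 011010*, 011011*, 011100, 100000*, 100011*, 101010, 110010*, 110011*, 111011*, 111101
[col 1] -00000, -11011, 0-0000, 01101-, 1-0011, 11-011, 11001-
Prime implicants: -00000, -11011, 0-0000, 001101, 01101-, 011100, 1-0011, 101010, 11-011, 11001-, 111101

001101, 011100, 101010, 111101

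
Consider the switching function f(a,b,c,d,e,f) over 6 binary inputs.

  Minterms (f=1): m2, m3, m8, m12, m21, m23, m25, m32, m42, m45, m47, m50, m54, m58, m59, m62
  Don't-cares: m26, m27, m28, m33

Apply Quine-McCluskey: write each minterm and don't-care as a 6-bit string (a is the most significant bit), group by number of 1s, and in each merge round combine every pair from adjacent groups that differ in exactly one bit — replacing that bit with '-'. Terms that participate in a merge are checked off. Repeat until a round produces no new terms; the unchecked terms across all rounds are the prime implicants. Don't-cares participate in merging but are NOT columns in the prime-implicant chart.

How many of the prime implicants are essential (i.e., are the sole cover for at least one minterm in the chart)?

size-2^0 implicants → 000010(✓)  000011(✓)  001000(✓)  001100(✓)  010101(✓)  010111(✓)  011001(✓)  011010(✓)  011011(✓)  011100(✓)  100000(✓)  100001(✓)  101010(✓)  101101(✓)  101111(✓)  110010(✓)  110110(✓)  111010(✓)  111011(✓)  111110(✓)
size-2^1 implicants → -11010(✓)  -11011(✓)  0-1100  00001-  001-00  0101-1  0110-1  01101-(✓)  1-1010  10000-  1011-1  11-010(✓)  11-110(✓)  110-10(✓)  111-10(✓)  11101-(✓)
size-2^2 implicants → -1101-  11--10
Unchecked terms (primes): -1101-, 0-1100, 00001-, 001-00, 0101-1, 0110-1, 1-1010, 10000-, 1011-1, 11--10
Minterm coverage:
  m2 ⊆ 00001- [E]
  m3 ⊆ 00001- [E]
  m8 ⊆ 001-00 [E]
  m12 ⊆ 0-1100,001-00
  m21 ⊆ 0101-1 [E]
  m23 ⊆ 0101-1 [E]
  m25 ⊆ 0110-1 [E]
  m32 ⊆ 10000- [E]
  m42 ⊆ 1-1010 [E]
  m45 ⊆ 1011-1 [E]
  m47 ⊆ 1011-1 [E]
  m50 ⊆ 11--10 [E]
  m54 ⊆ 11--10 [E]
  m58 ⊆ -1101-,1-1010,11--10
  m59 ⊆ -1101- [E]
  m62 ⊆ 11--10 [E]
E = {-1101-, 00001-, 001-00, 0101-1, 0110-1, 1-1010, 10000-, 1011-1, 11--10}

9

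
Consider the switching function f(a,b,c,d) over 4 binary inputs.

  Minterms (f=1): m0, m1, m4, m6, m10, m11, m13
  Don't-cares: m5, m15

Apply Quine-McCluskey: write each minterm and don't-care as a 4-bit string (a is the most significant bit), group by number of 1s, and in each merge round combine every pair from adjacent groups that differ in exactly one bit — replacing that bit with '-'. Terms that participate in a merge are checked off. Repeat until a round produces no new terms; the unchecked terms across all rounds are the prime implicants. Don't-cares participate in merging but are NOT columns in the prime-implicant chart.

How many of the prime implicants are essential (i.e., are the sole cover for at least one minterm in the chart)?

Round 0: 0000✓ 0001✓ 0100✓ 0101✓ 0110✓ 1010✓ 1011✓ 1101✓ 1111✓
Round 1: -101 0-00✓ 0-01✓ 000-✓ 01-0 010-✓ 1-11 101- 11-1
Round 2: 0-0-
PIs = {-101, 0-0-, 01-0, 1-11, 101-, 11-1}
Coverage chart:
  m0: 0-0- ←essential
  m1: 0-0- ←essential
  m4: 0-0-,01-0
  m6: 01-0 ←essential
  m10: 101- ←essential
  m11: 1-11,101-
  m13: -101,11-1
Essential: 0-0-, 01-0, 101-

3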